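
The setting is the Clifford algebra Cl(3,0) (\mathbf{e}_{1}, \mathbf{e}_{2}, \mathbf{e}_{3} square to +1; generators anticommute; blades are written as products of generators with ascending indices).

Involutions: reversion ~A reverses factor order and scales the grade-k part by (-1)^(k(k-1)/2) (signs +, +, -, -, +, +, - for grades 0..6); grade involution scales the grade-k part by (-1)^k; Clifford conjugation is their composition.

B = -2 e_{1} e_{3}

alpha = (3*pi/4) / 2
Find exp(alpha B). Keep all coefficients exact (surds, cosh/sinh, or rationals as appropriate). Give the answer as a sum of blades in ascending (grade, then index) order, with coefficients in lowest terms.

B^2 = (-2)^2*(e_{1} e_{3})^2 = 4*(-1) = -4 (a basis 2-blade squares to minus the product of its generators' squares).
B^2 = -4 — since the square is negative, the closed form is circular: l = 2, alpha*l = \frac{3 \pi}{4}, so exp(alpha B) = cos(\frac{3 \pi}{4}) + (sin(\frac{3 \pi}{4})/2)*B = - \frac{\sqrt{2}}{2} + (\frac{\sqrt{2}}{4})*B.
Answer: - \frac{\sqrt{2}}{2} - \frac{\sqrt{2}}{2} e_{1} e_{3}


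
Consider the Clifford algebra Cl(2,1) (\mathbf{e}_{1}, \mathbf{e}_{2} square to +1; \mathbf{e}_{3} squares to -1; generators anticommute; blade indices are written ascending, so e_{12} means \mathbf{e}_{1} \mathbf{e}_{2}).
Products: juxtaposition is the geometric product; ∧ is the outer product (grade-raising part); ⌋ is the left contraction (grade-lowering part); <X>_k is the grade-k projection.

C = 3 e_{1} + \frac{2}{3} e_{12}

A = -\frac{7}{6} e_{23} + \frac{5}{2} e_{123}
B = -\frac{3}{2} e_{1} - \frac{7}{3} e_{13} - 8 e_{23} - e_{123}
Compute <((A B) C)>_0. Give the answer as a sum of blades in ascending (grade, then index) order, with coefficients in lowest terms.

step 1: \frac{41}{6} - \frac{113}{6} e_{1} + \frac{35}{6} e_{2} - \frac{49}{18} e_{12} - \frac{15}{4} e_{23} + \frac{7}{4} e_{123}
step 2: -\frac{2953}{54} + \frac{299}{18} e_{1} - \frac{79}{18} e_{2} - \frac{7}{6} e_{3} - \frac{233}{18} e_{12} + \frac{5}{2} e_{13} + \frac{21}{4} e_{23} - \frac{45}{4} e_{123}
step 3: -\frac{2953}{54}
Answer: -\frac{2953}{54}


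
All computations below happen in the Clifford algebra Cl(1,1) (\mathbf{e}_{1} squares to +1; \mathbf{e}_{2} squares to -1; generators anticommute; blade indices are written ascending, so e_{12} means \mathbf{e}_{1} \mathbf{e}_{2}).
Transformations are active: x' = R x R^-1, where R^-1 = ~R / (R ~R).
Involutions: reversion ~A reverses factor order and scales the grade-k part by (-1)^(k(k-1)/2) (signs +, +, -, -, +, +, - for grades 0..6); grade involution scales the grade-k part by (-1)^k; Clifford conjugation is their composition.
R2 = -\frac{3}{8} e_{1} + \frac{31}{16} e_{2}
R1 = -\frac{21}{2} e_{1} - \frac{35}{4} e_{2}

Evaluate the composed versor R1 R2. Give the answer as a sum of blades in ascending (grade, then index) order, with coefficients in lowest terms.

Distribute over the terms of R1 (each basis-blade product reordered to ascending indices, repeated generators contracted through their squares):
(-\frac{21}{2} e_{1}) R2 = \frac{63}{16} - \frac{651}{32} e_{12}
(-\frac{35}{4} e_{2}) R2 = \frac{1085}{64} - \frac{105}{32} e_{12}
Summing the partial products and collecting blades:
Answer: \frac{1337}{64} - \frac{189}{8} e_{12}


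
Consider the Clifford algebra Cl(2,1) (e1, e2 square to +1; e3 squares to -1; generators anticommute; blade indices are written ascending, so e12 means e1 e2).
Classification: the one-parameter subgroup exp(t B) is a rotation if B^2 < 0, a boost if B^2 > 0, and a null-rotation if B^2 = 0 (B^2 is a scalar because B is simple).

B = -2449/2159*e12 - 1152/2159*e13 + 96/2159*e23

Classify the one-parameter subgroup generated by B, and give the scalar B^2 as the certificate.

B^2 term by term: the squares give (-2449/2159)^2*(e12)^2 + (-1152/2159)^2*(e13)^2 + (96/2159)^2*(e23)^2 = 5997601/4661281*(-1) + 1327104/4661281*(+1) + 9216/4661281*(+1) = -1 (each basis 2-blade squares to minus the product of its generators' squares); cross terms between blades sharing an index anticommute and cancel. So B^2 = -1.
Answer: rotation, certificate B^2 = -1. Certificate logic: -1 is a conjugation-invariant scalar, so its sign fixes rotation versus boost versus null-rotation outright.


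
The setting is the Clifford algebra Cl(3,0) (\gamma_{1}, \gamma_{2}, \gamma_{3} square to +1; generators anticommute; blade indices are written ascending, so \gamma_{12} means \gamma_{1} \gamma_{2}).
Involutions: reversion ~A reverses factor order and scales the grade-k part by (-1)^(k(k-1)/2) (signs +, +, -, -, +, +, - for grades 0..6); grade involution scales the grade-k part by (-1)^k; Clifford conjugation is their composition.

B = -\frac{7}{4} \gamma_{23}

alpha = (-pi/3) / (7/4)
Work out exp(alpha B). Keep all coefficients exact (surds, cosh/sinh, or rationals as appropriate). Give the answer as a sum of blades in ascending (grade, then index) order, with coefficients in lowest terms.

B^2 = (-\frac{7}{4})^2*(\gamma_{23})^2 = \frac{49}{16}*(-1) = -\frac{49}{16} (a basis 2-blade squares to minus the product of its generators' squares).
B^2 = -\frac{49}{16} — circular case — the even/odd split gives cos and sin: l = \frac{7}{4}, alpha*l = - \frac{\pi}{3}, so exp(alpha B) = cos(- \frac{\pi}{3}) + (sin(- \frac{\pi}{3})/(\frac{7}{4}))*B = \frac{1}{2} + (- \frac{2 \sqrt{3}}{7})*B.
Answer: \frac{1}{2} + \frac{\sqrt{3}}{2} \gamma_{23}


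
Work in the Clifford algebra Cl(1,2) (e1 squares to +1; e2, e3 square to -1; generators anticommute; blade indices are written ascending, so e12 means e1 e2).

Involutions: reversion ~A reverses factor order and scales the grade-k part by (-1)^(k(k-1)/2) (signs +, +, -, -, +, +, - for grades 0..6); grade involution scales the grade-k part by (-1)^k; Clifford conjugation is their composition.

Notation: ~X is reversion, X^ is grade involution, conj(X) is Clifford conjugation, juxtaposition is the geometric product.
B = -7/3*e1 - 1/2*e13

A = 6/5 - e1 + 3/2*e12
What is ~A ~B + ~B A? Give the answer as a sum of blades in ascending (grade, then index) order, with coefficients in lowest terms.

first term: 7/3 - 14/5*e1 - 7/2*e2 - 1/2*e3 + 3/5*e13 + 3/4*e23
second term: 7/3 - 14/5*e1 - 7/2*e2 + 1/2*e3 + 3/5*e13 + 3/4*e23
Answer: 14/3 - 28/5*e1 - 7*e2 + 6/5*e13 + 3/2*e23


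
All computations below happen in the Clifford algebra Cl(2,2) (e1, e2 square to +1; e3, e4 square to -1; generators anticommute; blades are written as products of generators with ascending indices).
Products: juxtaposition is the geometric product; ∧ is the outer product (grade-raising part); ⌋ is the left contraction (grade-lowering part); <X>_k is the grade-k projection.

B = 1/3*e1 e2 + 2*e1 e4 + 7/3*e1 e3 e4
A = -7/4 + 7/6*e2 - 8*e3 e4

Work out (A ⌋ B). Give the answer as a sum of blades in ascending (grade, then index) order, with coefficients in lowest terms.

step 1: 329/18*e1 - 7/12*e1 e2 - 7/2*e1 e4 - 49/12*e1 e3 e4
Answer: 329/18*e1 - 7/12*e1 e2 - 7/2*e1 e4 - 49/12*e1 e3 e4


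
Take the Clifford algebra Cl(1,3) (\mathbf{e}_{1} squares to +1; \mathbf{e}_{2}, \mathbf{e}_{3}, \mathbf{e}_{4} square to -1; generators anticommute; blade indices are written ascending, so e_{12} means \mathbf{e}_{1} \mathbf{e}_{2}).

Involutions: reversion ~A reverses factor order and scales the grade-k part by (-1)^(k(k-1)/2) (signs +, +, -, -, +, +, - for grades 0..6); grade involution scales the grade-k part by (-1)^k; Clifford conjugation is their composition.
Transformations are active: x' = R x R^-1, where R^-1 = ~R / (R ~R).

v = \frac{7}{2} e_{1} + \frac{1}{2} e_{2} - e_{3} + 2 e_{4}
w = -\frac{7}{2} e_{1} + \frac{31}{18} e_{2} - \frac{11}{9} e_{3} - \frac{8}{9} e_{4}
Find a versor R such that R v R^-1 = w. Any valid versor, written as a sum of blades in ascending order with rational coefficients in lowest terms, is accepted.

A norm check does it: q(v) = q(w) = 7, hence R = v + w = \frac{20}{9} e_{2} - \frac{20}{9} e_{3} + \frac{10}{9} e_{4} realises the map — parallel part kept, (v - w)/2 negated, v carried to w.
Answer: \frac{20}{9} e_{2} - \frac{20}{9} e_{3} + \frac{10}{9} e_{4}


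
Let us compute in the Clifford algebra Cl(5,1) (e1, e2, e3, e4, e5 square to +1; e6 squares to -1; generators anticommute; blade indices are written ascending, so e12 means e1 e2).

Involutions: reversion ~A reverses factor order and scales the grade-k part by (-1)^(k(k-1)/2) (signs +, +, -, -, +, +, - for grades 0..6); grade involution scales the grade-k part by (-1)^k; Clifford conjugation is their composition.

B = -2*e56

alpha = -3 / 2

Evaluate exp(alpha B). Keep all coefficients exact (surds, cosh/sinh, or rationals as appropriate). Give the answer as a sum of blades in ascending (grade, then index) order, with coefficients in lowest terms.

B^2 = (-2)^2*(e56)^2 = 4*(+1) = 4 (a basis 2-blade squares to minus the product of its generators' squares).
B^2 = 4 — since the square is positive, the closed form is hyperbolic: l = 2, alpha*l = -3, so exp(alpha B) = cosh(-3) + (sinh(-3)/2)*B = cosh(3) + (-sinh(3)/2)*B.
Answer: cosh(3) + sinh(3)*e56


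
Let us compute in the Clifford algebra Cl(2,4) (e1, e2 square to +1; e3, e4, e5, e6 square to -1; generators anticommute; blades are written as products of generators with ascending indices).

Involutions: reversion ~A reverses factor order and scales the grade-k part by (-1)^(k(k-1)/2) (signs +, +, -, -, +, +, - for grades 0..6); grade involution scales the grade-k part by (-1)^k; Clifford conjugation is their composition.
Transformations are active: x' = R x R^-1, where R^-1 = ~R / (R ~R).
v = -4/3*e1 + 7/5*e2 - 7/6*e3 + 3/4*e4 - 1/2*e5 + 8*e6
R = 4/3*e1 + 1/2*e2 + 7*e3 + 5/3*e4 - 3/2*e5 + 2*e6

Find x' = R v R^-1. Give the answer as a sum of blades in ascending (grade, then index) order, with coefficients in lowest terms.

~R = 4/3*e1 + 1/2*e2 + 7*e3 + 5/3*e4 - 3/2*e5 + 2*e6, and R ~R = -56, so R^-1 = ~R / (-56).
R v = -491/45 + 38/15*e1 e2 + 70/9*e1 e3 + 29/9*e1 e4 - 8/3*e1 e5 + 40/3*e1 e6 - 623/60*e2 e3 - 47/24*e2 e4 + 37/20*e2 e5 + 6/5*e2 e6 + 259/36*e3 e4 - 21/4*e3 e5 + 175/3*e3 e6 + 7/24*e4 e5 + 71/6*e4 e6 - 11*e5 e6
Answer: 1751/945*e1 - 3037/2520*e2 + 701/180*e3 - 19/189*e4 - 71/840*e5 - 4549/630*e6


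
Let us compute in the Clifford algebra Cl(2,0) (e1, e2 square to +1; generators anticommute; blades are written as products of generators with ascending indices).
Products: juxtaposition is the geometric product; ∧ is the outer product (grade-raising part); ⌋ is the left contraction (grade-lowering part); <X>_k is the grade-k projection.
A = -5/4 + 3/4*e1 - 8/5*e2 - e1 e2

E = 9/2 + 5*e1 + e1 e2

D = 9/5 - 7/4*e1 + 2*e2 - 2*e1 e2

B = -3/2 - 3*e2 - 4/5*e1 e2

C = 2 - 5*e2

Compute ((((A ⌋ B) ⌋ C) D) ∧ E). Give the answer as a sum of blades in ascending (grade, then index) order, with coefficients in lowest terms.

step 1: 47/8 - 32/25*e1 + 63/20*e2 + e1 e2
step 2: -4 - 235/8*e2
step 3: -1319/20 - 207/4*e1 - 487/8*e2 - 1389/32*e1 e2
step 4: -11871/40 - 4501/8*e1 - 4383/16*e2 + 13791/320*e1 e2
Answer: -11871/40 - 4501/8*e1 - 4383/16*e2 + 13791/320*e1 e2


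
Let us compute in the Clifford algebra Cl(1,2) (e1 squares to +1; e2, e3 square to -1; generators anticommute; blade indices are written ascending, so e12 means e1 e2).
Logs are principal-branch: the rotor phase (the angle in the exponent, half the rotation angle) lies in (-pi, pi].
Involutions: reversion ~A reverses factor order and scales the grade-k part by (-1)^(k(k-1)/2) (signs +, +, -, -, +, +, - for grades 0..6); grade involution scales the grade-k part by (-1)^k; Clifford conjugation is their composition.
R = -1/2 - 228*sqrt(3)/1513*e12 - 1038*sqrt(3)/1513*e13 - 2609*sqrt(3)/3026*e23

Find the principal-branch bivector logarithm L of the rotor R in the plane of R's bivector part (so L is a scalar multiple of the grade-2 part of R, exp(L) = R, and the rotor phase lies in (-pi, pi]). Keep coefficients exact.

The scalar part of R is -1/2, and that scalar determines the rotor phase on the principal branch; recovering the unit plane as bivector-part over sine of the phase gives L = phase * plane.
Concretely: cos(phase) = -1/2 gives phase = ±2*pi/3, and since phase/sin(phase) is even the sign is immaterial: L = (phase/sin(phase)) * <R>_2 = (4*sqrt(3)*pi/9) * <R>_2.
Answer: -304*pi/1513*e12 - 1384*pi/1513*e13 - 5218*pi/4539*e23


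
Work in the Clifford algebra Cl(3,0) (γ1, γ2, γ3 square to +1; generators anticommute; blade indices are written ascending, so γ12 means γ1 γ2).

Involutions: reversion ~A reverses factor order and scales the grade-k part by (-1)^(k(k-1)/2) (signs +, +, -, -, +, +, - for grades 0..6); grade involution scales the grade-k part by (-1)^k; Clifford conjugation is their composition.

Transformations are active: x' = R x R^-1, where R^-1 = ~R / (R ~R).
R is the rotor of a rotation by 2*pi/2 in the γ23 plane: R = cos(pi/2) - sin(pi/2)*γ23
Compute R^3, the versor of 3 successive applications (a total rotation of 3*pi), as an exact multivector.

Because a rotor carries half the rotation angle, composing 3 copies of this γ23-plane rotor multiplies the phase: 3*(pi/2) = 3*pi/2, hence R^3 = cos(3*pi/2) - sin(3*pi/2)*γ23.
cos(3*pi/2) = 0 and sin(3*pi/2) = -1, so R^3 = γ23. The net rotation is 1*pi (after discarding 1 full turn, each of which contributes a factor -1 to the rotor); the rotor keeps the half-angle phase exactly.
Answer: γ23


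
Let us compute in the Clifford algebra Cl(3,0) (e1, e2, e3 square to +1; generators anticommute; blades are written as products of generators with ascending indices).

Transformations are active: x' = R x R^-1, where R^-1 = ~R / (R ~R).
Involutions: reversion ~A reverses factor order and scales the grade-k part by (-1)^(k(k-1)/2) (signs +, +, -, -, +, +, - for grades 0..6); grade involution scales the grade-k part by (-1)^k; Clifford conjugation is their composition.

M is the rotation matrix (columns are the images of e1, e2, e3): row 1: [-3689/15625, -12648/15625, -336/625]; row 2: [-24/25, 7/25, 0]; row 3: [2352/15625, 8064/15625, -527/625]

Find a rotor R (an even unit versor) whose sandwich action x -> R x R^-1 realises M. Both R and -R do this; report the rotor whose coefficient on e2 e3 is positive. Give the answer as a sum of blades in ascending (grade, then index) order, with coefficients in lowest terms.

Method: write R = a + b12*e1 e2 + b13*e1 e3 + b23*e2 e3 with a^2 + b12^2 + b13^2 + b23^2 = 1 (so R^-1 = ~R). Expanding the columns R e_j ~R gives tr M = 4a^2 - 1 and, from the antisymmetric part, M21 - M12 = -4a*b12, M13 - M31 = 4a*b13, M32 - M23 = -4a*b23.
Here tr M = -12489/15625, so a^2 = (1 + tr M)/4 = 784/15625 and a = ±28/125. Taking a = 28/125: M21 - M12 = -2352/15625, M13 - M31 = -10752/15625, M32 - M23 = 8064/15625, giving b12 = 21/125, b13 = -96/125, b23 = -72/125, i.e. R = 28/125 + 21/125*e1 e2 - 96/125*e1 e3 - 72/125*e2 e3.
Its e2 e3 coefficient is negative, so report the other preimage -R.
Answer: -28/125 - 21/125*e1 e2 + 96/125*e1 e3 + 72/125*e2 e3. Sheet selection: the two-to-one cover makes ±R indistinguishable at the matrix level (trace -12489/15625), so uniqueness comes from the required sign on e2 e3.


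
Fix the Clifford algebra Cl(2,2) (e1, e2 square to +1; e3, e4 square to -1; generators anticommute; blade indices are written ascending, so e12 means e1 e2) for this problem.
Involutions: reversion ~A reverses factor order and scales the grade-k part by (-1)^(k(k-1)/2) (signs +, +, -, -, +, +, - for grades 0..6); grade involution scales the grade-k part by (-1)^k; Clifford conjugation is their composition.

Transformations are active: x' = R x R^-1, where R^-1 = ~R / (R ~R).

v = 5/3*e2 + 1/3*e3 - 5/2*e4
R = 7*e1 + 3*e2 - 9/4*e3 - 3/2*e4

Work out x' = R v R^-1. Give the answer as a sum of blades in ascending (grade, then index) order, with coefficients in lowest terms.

~R = 7*e1 + 3*e2 - 9/4*e3 - 3/2*e4, and R ~R = 811/16, so R^-1 = ~R / (811/16).
R v = 2 + 35/3*e12 + 7/3*e13 - 35/2*e14 + 19/4*e23 - 5*e24 + 49/8*e34
Answer: 448/811*e1 - 3479/2433*e2 - 1243/2433*e3 + 3863/1622*e4


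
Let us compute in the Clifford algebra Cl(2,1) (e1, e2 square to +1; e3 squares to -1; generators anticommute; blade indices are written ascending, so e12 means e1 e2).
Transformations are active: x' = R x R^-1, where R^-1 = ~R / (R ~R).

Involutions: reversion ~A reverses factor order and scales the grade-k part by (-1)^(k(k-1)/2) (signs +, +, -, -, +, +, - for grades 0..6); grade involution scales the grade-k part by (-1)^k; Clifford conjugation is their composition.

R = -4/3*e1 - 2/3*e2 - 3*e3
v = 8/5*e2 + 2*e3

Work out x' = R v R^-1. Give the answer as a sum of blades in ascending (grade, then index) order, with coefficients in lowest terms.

~R = -4/3*e1 - 2/3*e2 - 3*e3, and R ~R = -61/9, so R^-1 = ~R / (-61/9).
R v = 74/15 - 32/15*e12 - 8/3*e13 + 52/15*e23
Answer: 592/305*e1 - 192/305*e2 + 722/305*e3


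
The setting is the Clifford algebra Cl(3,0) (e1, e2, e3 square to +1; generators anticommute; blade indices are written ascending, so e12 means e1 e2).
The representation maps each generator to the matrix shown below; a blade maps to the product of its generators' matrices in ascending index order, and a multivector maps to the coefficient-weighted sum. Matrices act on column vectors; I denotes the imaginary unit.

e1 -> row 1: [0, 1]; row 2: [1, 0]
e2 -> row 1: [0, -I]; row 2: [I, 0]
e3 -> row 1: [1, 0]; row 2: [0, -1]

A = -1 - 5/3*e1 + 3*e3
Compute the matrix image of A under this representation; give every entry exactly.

M = (-1)*1 + (-5/3)*rho(e1) + (3)*rho(e3), summed entrywise (1 is the identity matrix):
Answer: row 1: [2, -5/3]; row 2: [-5/3, -4]


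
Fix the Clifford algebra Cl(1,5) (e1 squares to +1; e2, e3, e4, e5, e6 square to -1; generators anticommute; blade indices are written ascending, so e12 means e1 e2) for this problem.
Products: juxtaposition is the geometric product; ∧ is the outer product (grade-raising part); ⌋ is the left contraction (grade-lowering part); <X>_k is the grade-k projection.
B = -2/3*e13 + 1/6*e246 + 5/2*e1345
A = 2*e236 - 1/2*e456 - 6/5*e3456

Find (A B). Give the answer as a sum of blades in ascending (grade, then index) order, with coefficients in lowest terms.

step 1: 3*e16 + 1/12*e25 - 1/3*e34 + 4/3*e126 + 5/4*e136 - 1/5*e235 + 4/5*e1456 - 5*e12456 + 1/3*e13456
Answer: 3*e16 + 1/12*e25 - 1/3*e34 + 4/3*e126 + 5/4*e136 - 1/5*e235 + 4/5*e1456 - 5*e12456 + 1/3*e13456


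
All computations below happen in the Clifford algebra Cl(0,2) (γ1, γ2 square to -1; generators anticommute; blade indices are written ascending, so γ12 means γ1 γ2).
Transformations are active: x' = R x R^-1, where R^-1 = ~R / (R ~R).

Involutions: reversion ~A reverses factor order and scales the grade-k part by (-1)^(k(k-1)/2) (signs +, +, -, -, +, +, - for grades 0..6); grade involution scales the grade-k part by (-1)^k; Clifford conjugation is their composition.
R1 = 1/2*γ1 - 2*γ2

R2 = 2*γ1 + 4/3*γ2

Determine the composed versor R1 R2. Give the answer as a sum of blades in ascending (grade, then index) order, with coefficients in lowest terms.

Distribute over the terms of R1 (each basis-blade product reordered to ascending indices, repeated generators contracted through their squares):
(1/2*γ1) R2 = -1 + 2/3*γ12
(-2*γ2) R2 = 8/3 + 4*γ12
Summing the partial products and collecting blades:
Answer: 5/3 + 14/3*γ12


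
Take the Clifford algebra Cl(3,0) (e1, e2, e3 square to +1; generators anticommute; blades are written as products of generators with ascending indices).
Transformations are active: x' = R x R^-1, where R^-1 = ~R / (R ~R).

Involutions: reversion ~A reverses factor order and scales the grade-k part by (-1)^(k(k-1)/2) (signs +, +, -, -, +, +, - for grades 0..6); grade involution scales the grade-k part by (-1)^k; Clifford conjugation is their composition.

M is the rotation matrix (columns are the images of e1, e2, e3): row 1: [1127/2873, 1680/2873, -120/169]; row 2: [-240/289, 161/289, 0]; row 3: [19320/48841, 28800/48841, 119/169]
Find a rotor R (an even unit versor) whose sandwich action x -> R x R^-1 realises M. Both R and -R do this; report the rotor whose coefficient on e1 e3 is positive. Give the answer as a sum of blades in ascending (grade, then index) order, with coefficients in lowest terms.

Method: write R = a + b12*e1 e2 + b13*e1 e3 + b23*e2 e3 with a^2 + b12^2 + b13^2 + b23^2 = 1 (so R^-1 = ~R). Expanding the columns R e_j ~R gives tr M = 4a^2 - 1 and, from the antisymmetric part, M21 - M12 = -4a*b12, M13 - M31 = 4a*b13, M32 - M23 = -4a*b23.
Here tr M = 80759/48841, so a^2 = (1 + tr M)/4 = 32400/48841 and a = ±180/221. Taking a = 180/221: M21 - M12 = -69120/48841, M13 - M31 = -54000/48841, M32 - M23 = 28800/48841, giving b12 = 96/221, b13 = -75/221, b23 = -40/221, i.e. R = 180/221 + 96/221*e1 e2 - 75/221*e1 e3 - 40/221*e2 e3.
Its e1 e3 coefficient is negative, so report the other preimage -R.
Answer: -180/221 - 96/221*e1 e2 + 75/221*e1 e3 + 40/221*e2 e3. Sheet selection: the two-to-one cover makes ±R indistinguishable at the matrix level (trace 80759/48841), so uniqueness comes from the required sign on e1 e3.


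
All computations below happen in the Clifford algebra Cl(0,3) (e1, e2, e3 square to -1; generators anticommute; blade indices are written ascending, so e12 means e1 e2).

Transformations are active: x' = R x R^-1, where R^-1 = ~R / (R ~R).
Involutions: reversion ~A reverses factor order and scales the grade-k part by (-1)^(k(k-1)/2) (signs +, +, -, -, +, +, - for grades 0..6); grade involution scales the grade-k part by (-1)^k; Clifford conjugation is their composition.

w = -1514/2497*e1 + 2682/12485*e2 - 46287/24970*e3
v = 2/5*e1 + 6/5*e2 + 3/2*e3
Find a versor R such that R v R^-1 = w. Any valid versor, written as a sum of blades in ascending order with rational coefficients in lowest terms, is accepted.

Construction: equal norms (both -77/20) license R = v + w = -2576/12485*e1 + 17664/12485*e2 - 4416/12485*e3 — nothing changes along that direction, while (v - w)/2 changes sign, so v maps onto w.
Answer: -2576/12485*e1 + 17664/12485*e2 - 4416/12485*e3


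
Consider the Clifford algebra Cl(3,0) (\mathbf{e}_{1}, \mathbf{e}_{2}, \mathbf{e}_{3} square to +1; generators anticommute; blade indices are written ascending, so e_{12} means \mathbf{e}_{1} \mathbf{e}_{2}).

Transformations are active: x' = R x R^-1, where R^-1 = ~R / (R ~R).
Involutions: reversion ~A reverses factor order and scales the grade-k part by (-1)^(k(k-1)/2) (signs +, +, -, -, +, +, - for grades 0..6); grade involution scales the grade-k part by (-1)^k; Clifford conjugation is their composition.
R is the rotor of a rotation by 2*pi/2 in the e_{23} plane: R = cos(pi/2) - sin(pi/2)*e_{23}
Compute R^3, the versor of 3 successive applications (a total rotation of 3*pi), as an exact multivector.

The rotor phase is half the rotation angle and phases add under composition, so 3 steps in the e_{23} plane accumulate phase 3*(pi/2) = \frac{3 \pi}{2}: R^3 = cos(\frac{3 \pi}{2}) - sin(\frac{3 \pi}{2})*e_{23}.
cos(\frac{3 \pi}{2}) = 0 and sin(\frac{3 \pi}{2}) = -1, so R^3 = e_{23}. The net rotation is 1*pi (after discarding 1 full turn, each of which contributes a factor -1 to the rotor); the rotor keeps the half-angle phase exactly.
Answer: e_{23}


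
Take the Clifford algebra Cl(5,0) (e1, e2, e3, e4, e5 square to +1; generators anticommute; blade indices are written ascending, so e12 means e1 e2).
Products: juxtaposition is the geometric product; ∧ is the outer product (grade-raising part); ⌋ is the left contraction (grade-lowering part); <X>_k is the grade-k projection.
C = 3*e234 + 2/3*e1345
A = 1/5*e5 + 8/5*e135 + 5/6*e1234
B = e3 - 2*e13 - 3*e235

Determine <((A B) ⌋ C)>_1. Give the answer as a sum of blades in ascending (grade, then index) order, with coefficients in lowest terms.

step 1: 16/5*e5 + 24/5*e12 - 8/5*e15 - 3/5*e23 - 5/3*e24 - 1/5*e35 - 5/6*e124 - 2/5*e135 + 5/2*e145
step 2: -20/3*e3 + 23/15*e4 - 2/15*e14 + 16/15*e34 - 32/15*e134
step 3: -20/3*e3 + 23/15*e4
Answer: -20/3*e3 + 23/15*e4


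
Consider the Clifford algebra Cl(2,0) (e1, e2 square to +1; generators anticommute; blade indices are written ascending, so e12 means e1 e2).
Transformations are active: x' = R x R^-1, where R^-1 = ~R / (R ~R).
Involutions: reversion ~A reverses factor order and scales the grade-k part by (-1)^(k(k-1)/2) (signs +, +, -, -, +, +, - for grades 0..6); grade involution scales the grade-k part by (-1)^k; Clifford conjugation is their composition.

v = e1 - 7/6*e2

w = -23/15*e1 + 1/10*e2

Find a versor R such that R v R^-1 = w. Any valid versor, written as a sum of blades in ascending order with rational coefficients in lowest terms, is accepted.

The midline construction: v and w both square to 85/36, so reflecting in their sum -8/15*e1 - 16/15*e2 exchanges them.
Answer: -8/15*e1 - 16/15*e2


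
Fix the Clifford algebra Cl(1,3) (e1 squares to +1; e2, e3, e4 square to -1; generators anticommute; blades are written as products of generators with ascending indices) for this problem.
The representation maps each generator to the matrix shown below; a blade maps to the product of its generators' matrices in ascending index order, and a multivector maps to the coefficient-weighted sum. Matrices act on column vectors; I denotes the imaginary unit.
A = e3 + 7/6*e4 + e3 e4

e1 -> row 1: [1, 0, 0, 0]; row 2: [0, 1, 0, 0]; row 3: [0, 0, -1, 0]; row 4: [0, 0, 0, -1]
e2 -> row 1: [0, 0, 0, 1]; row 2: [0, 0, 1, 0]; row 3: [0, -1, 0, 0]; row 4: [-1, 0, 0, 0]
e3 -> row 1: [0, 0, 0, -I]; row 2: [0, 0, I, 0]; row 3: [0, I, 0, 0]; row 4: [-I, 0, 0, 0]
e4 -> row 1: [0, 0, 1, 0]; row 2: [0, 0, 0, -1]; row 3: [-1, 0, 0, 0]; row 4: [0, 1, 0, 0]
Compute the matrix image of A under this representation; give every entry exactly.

Bivector images (products of the table entries): rho(e3 e4) = rho(e3)rho(e4) = row 1: [0, -I, 0, 0]; row 2: [-I, 0, 0, 0]; row 3: [0, 0, 0, -I]; row 4: [0, 0, -I, 0].
M = (1)*rho(e3) + (7/6)*rho(e4) + (1)*rho(e3 e4), summed entrywise:
Answer: row 1: [0, -I, 7/6, -I]; row 2: [-I, 0, I, -7/6]; row 3: [-7/6, I, 0, -I]; row 4: [-I, 7/6, -I, 0]


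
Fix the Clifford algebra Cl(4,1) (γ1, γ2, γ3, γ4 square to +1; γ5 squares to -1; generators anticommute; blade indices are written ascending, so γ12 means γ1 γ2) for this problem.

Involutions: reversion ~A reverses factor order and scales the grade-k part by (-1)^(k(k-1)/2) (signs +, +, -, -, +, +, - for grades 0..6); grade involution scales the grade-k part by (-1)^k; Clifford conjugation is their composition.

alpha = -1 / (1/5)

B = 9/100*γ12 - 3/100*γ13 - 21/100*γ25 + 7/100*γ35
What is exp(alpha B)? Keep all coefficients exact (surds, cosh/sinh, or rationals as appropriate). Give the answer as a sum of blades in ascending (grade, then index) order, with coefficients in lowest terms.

B^2 term by term: the squares give (9/100)^2*(γ12)^2 + (-3/100)^2*(γ13)^2 + (-21/100)^2*(γ25)^2 + (7/100)^2*(γ35)^2 = 81/10000*(-1) + 9/10000*(-1) + 441/10000*(+1) + 49/10000*(+1) = 1/25 (each basis 2-blade squares to minus the product of its generators' squares); cross terms between blades sharing an index anticommute and cancel; the commuting (index-disjoint) pairs give grade-4 terms 2*c*c'*(blade product), which cancel blade by blade — γ1235: 63/5000 - 63/5000 = 0 — confirming B is simple. So B^2 = 1/25.
B^2 = 1/25 — the series telescopes hyperbolically here: l = 1/5, alpha*l = -1, so exp(alpha B) = cosh(-1) + (sinh(-1)/(1/5))*B = cosh(1) + (-5*sinh(1))*B.
Answer: cosh(1) - 9*sinh(1)/20*γ12 + 3*sinh(1)/20*γ13 + 21*sinh(1)/20*γ25 - 7*sinh(1)/20*γ35


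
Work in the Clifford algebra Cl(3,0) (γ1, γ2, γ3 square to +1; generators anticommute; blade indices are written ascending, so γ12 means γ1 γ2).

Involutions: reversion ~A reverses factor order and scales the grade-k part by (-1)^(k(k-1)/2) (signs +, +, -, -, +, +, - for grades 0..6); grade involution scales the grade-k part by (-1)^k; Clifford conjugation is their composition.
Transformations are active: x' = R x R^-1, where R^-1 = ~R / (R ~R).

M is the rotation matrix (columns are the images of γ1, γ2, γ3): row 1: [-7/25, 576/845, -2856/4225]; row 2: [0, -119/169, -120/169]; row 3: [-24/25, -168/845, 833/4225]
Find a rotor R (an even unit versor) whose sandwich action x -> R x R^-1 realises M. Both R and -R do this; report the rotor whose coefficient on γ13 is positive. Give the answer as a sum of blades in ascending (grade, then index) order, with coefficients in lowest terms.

Method: write R = a + b12*γ12 + b13*γ13 + b23*γ23 with a^2 + b12^2 + b13^2 + b23^2 = 1 (so R^-1 = ~R). Expanding the columns R e_j ~R gives tr M = 4a^2 - 1 and, from the antisymmetric part, M21 - M12 = -4a*b12, M13 - M31 = 4a*b13, M32 - M23 = -4a*b23.
Here tr M = -133/169, so a^2 = (1 + tr M)/4 = 9/169 and a = ±3/13. Taking a = 3/13: M21 - M12 = -576/845, M13 - M31 = 48/169, M32 - M23 = 432/845, giving b12 = 48/65, b13 = 4/13, b23 = -36/65, i.e. R = 3/13 + 48/65*γ12 + 4/13*γ13 - 36/65*γ23.
Its γ13 coefficient is already positive.
Answer: 3/13 + 48/65*γ12 + 4/13*γ13 - 36/65*γ23. Key observation: the double cover Spin(3) -> SO(3) sends R and -R to the same matrix (trace -133/169 here), so the stated sign of the γ13 coefficient is what selects one sheet.


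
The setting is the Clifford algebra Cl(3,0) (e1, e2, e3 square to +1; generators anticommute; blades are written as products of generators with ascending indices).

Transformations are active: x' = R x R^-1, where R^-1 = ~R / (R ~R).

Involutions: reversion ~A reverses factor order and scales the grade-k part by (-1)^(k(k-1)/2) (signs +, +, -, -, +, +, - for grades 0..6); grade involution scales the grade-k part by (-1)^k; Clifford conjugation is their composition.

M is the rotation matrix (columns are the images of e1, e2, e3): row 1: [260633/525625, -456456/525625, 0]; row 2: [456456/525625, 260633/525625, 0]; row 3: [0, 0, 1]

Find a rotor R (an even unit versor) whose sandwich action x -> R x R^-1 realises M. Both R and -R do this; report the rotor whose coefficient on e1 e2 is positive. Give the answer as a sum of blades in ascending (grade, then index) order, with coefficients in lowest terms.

Method: write R = a + b12*e1 e2 + b13*e1 e3 + b23*e2 e3 with a^2 + b12^2 + b13^2 + b23^2 = 1 (so R^-1 = ~R). Expanding the columns R e_j ~R gives tr M = 4a^2 - 1 and, from the antisymmetric part, M21 - M12 = -4a*b12, M13 - M31 = 4a*b13, M32 - M23 = -4a*b23.
Here tr M = 1046891/525625, so a^2 = (1 + tr M)/4 = 393129/525625 and a = ±627/725. Taking a = 627/725: M21 - M12 = 912912/525625, M13 - M31 = 0, M32 - M23 = 0, giving b12 = -364/725, b13 = 0, b23 = 0, i.e. R = 627/725 - 364/725*e1 e2.
Its e1 e2 coefficient is negative, so report the other preimage -R.
Answer: -627/725 + 364/725*e1 e2. Uniqueness: Spin(3) -> SO(3) maps R and -R to the same rotation of trace 1046891/525625; fixing the sign of the e1 e2 coefficient removes the ambiguity.


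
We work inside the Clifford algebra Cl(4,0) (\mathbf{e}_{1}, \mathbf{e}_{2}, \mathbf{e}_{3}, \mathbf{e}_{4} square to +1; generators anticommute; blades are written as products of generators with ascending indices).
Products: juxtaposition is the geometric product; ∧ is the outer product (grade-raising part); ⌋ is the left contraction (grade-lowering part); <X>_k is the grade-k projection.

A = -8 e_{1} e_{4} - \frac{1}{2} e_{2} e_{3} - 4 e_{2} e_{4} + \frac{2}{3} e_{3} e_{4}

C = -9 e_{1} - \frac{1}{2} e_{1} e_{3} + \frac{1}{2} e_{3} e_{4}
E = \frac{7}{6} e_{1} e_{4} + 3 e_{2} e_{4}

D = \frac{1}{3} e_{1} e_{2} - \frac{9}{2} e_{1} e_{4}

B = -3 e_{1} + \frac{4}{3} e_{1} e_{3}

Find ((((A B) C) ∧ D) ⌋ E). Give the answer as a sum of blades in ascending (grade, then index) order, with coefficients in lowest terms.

step 1: -24 e_{4} - \frac{2}{3} e_{1} e_{2} - \frac{8}{9} e_{1} e_{4} - \frac{32}{3} e_{3} e_{4} + \frac{3}{2} e_{1} e_{2} e_{3} + 12 e_{1} e_{2} e_{4} - 2 e_{1} e_{3} e_{4} + \frac{16}{3} e_{1} e_{2} e_{3} e_{4}
step 2: \frac{16}{3} + e_{1} - \frac{27}{4} e_{2} + 12 e_{3} - 9 e_{4} - \frac{8}{3} e_{1} e_{2} + \frac{4}{9} e_{1} e_{3} - \frac{664}{3} e_{1} e_{4} - \frac{83}{6} e_{2} e_{3} - \frac{332}{3} e_{2} e_{4} + \frac{166}{9} e_{3} e_{4} - 6 e_{1} e_{2} e_{3} + \frac{3}{4} e_{1} e_{2} e_{4} + 108 e_{1} e_{3} e_{4} + 54 e_{2} e_{3} e_{4} - \frac{1}{3} e_{1} e_{2} e_{3} e_{4}
step 3: \frac{16}{9} e_{1} e_{2} - 24 e_{1} e_{4} + 4 e_{1} e_{2} e_{3} - \frac{267}{8} e_{1} e_{2} e_{4} + 54 e_{1} e_{3} e_{4} + \frac{7387}{108} e_{1} e_{2} e_{3} e_{4}
step 4: 28
Answer: 28


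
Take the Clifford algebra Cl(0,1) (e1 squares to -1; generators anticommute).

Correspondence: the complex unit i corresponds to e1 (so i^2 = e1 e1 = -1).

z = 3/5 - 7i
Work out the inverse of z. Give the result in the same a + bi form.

In blades: z = 3/5 - 7*e1.
With qbar = 3/5 + 7*e1 (scalar fixed, mapped units negated), z qbar = 1234/25 (the sum of squared coefficients), so z^-1 = qbar / (1234/25) = 15/1234 + 175/1234*e1; translating back:
Answer: 15/1234 + 175/1234*i


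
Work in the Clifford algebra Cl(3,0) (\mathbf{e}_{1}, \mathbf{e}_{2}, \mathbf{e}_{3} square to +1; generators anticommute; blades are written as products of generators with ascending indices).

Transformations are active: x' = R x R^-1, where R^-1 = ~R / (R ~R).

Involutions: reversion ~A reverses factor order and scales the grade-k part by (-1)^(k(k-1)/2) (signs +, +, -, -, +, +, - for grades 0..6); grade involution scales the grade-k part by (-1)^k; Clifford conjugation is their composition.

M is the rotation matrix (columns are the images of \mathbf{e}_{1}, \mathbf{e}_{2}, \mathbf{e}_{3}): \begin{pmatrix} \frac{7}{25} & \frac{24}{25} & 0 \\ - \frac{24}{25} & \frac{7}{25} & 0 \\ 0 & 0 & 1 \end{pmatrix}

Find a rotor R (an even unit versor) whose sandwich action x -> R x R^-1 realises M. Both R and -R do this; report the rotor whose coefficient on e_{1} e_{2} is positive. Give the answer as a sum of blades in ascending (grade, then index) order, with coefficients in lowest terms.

Method: write R = a + b12*e_{1} e_{2} + b13*e_{1} e_{3} + b23*e_{2} e_{3} with a^2 + b12^2 + b13^2 + b23^2 = 1 (so R^-1 = ~R). Expanding the columns R e_j ~R gives tr M = 4a^2 - 1 and, from the antisymmetric part, M21 - M12 = -4a*b12, M13 - M31 = 4a*b13, M32 - M23 = -4a*b23.
Here tr M = \frac{39}{25}, so a^2 = (1 + tr M)/4 = \frac{16}{25} and a = ±\frac{4}{5}. Taking a = \frac{4}{5}: M21 - M12 = -\frac{48}{25}, M13 - M31 = 0, M32 - M23 = 0, giving b12 = \frac{3}{5}, b13 = 0, b23 = 0, i.e. R = \frac{4}{5} + \frac{3}{5} e_{1} e_{2}.
Its e_{1} e_{2} coefficient is already positive.
Answer: \frac{4}{5} + \frac{3}{5} e_{1} e_{2}. Recall the cover is two-to-one: with M of trace \frac{39}{25}, both preimages act alike, and the stated e_{1} e_{2} sign chooses the sheet.


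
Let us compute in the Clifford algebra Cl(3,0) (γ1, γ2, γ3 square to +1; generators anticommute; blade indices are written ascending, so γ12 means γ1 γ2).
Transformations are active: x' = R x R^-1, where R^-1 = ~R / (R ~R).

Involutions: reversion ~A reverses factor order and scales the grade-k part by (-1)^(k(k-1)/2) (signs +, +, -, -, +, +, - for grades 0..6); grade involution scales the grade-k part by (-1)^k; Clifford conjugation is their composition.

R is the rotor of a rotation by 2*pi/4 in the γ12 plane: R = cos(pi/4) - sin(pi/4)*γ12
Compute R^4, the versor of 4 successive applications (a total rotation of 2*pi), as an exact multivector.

The rotor phase is half the rotation angle and phases add under composition, so 4 steps in the γ12 plane accumulate phase 4*(pi/4) = pi: R^4 = cos(pi) - sin(pi)*γ12.
cos(pi) = -1 and sin(pi) = 0, so R^4 = -1. The total rotation 2*pi is 1 full turn, so every vector returns to itself, yet the rotor is -1, on the OTHER sheet of the double cover (an odd number of 2*pi turns).
Answer: -1


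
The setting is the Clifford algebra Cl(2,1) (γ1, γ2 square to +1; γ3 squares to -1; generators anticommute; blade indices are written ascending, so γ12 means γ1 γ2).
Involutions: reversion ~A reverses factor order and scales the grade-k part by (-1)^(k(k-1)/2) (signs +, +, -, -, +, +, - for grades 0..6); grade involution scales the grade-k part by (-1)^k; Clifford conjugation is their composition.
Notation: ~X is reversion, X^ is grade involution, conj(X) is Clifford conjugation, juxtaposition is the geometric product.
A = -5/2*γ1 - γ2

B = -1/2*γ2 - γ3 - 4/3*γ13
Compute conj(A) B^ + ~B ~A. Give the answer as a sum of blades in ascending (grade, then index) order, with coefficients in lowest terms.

first term: 1/2 - 10/3*γ3 + 5/4*γ12 + 5/2*γ13 + γ23 + 4/3*γ123
second term: 1/2 + 10/3*γ3 - 5/4*γ12 - 5/2*γ13 - γ23 + 4/3*γ123
Answer: 1 + 8/3*γ123


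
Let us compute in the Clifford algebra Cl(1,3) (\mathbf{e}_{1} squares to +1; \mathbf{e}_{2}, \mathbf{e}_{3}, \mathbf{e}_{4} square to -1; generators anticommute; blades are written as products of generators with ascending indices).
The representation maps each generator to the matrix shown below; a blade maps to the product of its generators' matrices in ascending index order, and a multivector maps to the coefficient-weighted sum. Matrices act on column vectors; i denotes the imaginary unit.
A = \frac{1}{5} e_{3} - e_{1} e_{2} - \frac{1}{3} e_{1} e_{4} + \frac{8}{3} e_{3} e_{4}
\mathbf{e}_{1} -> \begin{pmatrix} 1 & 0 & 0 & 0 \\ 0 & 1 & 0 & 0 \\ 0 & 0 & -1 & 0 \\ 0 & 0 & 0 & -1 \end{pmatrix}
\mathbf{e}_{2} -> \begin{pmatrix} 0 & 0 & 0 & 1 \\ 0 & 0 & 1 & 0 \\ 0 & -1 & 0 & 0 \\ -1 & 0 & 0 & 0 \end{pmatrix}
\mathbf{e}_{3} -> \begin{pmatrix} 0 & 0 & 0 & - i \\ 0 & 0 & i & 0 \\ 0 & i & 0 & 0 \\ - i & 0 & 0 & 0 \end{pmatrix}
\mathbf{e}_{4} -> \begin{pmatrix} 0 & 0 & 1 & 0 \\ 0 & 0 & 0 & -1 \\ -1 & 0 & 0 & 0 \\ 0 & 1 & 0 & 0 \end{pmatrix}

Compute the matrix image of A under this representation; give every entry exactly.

Bivector images (products of the table entries): rho(e_{1} e_{2}) = rho(\mathbf{e}_{1})rho(\mathbf{e}_{2}) = \begin{pmatrix} 0 & 0 & 0 & 1 \\ 0 & 0 & 1 & 0 \\ 0 & 1 & 0 & 0 \\ 1 & 0 & 0 & 0 \end{pmatrix}; rho(e_{1} e_{4}) = rho(\mathbf{e}_{1})rho(\mathbf{e}_{4}) = \begin{pmatrix} 0 & 0 & 1 & 0 \\ 0 & 0 & 0 & -1 \\ 1 & 0 & 0 & 0 \\ 0 & -1 & 0 & 0 \end{pmatrix}; rho(e_{3} e_{4}) = rho(\mathbf{e}_{3})rho(\mathbf{e}_{4}) = \begin{pmatrix} 0 & - i & 0 & 0 \\ - i & 0 & 0 & 0 \\ 0 & 0 & 0 & - i \\ 0 & 0 & - i & 0 \end{pmatrix}.
M = (\frac{1}{5})*rho(e_{3}) + (-1)*rho(e_{1} e_{2}) + (-\frac{1}{3})*rho(e_{1} e_{4}) + (\frac{8}{3})*rho(e_{3} e_{4}), summed entrywise:
Answer: \begin{pmatrix} 0 & - \frac{8 i}{3} & - \frac{1}{3} & -1 - \frac{i}{5} \\ - \frac{8 i}{3} & 0 & -1 + \frac{i}{5} & \frac{1}{3} \\ - \frac{1}{3} & -1 + \frac{i}{5} & 0 & - \frac{8 i}{3} \\ -1 - \frac{i}{5} & \frac{1}{3} & - \frac{8 i}{3} & 0 \end{pmatrix}


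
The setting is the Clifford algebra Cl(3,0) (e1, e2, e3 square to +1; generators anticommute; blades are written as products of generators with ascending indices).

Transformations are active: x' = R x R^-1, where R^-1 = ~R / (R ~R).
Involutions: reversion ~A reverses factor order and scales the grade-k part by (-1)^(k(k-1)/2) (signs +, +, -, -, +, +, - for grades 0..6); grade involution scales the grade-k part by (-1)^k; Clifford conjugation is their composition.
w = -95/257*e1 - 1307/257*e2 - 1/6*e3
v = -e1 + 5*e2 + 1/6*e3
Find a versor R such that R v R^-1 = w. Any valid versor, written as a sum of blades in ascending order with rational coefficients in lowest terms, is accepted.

Sketch: the shared square 937/36 makes R = v + w = -352/257*e1 - 22/257*e2 the natural versor; its sandwich fixes that direction, negates (v - w)/2, and sends v to w.
Answer: -352/257*e1 - 22/257*e2


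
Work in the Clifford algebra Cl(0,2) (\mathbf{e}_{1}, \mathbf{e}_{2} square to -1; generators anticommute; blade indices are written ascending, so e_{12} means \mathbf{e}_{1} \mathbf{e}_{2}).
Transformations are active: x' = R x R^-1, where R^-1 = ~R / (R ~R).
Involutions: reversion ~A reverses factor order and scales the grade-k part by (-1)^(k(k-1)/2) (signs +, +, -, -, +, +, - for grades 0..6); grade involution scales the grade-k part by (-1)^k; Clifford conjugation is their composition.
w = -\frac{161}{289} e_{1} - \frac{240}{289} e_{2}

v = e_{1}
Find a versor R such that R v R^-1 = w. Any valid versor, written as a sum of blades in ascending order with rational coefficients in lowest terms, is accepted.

Key observation: q(v) = q(w) = -1 (sandwiches preserve the norm), so R = v + w = \frac{128}{289} e_{1} - \frac{240}{289} e_{2} works whenever it is invertible — the component of v along it is kept and (v - w)/2 reverses, sending v to w.
Answer: \frac{128}{289} e_{1} - \frac{240}{289} e_{2}
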